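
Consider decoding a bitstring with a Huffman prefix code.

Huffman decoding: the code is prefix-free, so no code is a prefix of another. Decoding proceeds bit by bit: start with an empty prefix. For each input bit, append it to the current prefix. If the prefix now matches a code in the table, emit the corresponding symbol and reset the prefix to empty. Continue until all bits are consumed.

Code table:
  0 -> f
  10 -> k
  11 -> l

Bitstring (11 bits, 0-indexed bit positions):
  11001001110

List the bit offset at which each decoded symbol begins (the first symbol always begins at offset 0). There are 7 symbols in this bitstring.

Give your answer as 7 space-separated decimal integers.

Bit 0: prefix='1' (no match yet)
Bit 1: prefix='11' -> emit 'l', reset
Bit 2: prefix='0' -> emit 'f', reset
Bit 3: prefix='0' -> emit 'f', reset
Bit 4: prefix='1' (no match yet)
Bit 5: prefix='10' -> emit 'k', reset
Bit 6: prefix='0' -> emit 'f', reset
Bit 7: prefix='1' (no match yet)
Bit 8: prefix='11' -> emit 'l', reset
Bit 9: prefix='1' (no match yet)
Bit 10: prefix='10' -> emit 'k', reset

Answer: 0 2 3 4 6 7 9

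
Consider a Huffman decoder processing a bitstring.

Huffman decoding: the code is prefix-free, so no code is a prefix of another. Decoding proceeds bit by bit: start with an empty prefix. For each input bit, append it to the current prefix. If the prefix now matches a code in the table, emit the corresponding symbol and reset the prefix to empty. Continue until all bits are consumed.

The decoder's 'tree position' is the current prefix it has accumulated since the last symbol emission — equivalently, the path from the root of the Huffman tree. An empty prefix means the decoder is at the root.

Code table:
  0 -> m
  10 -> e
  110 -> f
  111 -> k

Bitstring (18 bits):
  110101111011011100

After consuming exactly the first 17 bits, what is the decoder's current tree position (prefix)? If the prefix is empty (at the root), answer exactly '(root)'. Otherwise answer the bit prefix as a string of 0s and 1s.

Answer: (root)

Derivation:
Bit 0: prefix='1' (no match yet)
Bit 1: prefix='11' (no match yet)
Bit 2: prefix='110' -> emit 'f', reset
Bit 3: prefix='1' (no match yet)
Bit 4: prefix='10' -> emit 'e', reset
Bit 5: prefix='1' (no match yet)
Bit 6: prefix='11' (no match yet)
Bit 7: prefix='111' -> emit 'k', reset
Bit 8: prefix='1' (no match yet)
Bit 9: prefix='10' -> emit 'e', reset
Bit 10: prefix='1' (no match yet)
Bit 11: prefix='11' (no match yet)
Bit 12: prefix='110' -> emit 'f', reset
Bit 13: prefix='1' (no match yet)
Bit 14: prefix='11' (no match yet)
Bit 15: prefix='111' -> emit 'k', reset
Bit 16: prefix='0' -> emit 'm', reset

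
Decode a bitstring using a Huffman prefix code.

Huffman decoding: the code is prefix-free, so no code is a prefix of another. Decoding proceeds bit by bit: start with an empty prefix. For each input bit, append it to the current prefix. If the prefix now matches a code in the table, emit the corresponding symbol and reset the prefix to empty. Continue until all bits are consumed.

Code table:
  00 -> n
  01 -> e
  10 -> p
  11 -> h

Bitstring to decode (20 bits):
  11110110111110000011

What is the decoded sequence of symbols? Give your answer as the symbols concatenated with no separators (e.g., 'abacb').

Bit 0: prefix='1' (no match yet)
Bit 1: prefix='11' -> emit 'h', reset
Bit 2: prefix='1' (no match yet)
Bit 3: prefix='11' -> emit 'h', reset
Bit 4: prefix='0' (no match yet)
Bit 5: prefix='01' -> emit 'e', reset
Bit 6: prefix='1' (no match yet)
Bit 7: prefix='10' -> emit 'p', reset
Bit 8: prefix='1' (no match yet)
Bit 9: prefix='11' -> emit 'h', reset
Bit 10: prefix='1' (no match yet)
Bit 11: prefix='11' -> emit 'h', reset
Bit 12: prefix='1' (no match yet)
Bit 13: prefix='10' -> emit 'p', reset
Bit 14: prefix='0' (no match yet)
Bit 15: prefix='00' -> emit 'n', reset
Bit 16: prefix='0' (no match yet)
Bit 17: prefix='00' -> emit 'n', reset
Bit 18: prefix='1' (no match yet)
Bit 19: prefix='11' -> emit 'h', reset

Answer: hhephhpnnh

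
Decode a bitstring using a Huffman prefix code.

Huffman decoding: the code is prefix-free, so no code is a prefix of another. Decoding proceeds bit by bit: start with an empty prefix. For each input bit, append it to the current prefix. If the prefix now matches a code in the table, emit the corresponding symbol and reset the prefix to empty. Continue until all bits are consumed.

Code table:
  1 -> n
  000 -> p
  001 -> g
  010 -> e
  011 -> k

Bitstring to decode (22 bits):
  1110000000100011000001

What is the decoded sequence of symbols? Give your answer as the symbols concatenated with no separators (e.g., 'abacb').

Bit 0: prefix='1' -> emit 'n', reset
Bit 1: prefix='1' -> emit 'n', reset
Bit 2: prefix='1' -> emit 'n', reset
Bit 3: prefix='0' (no match yet)
Bit 4: prefix='00' (no match yet)
Bit 5: prefix='000' -> emit 'p', reset
Bit 6: prefix='0' (no match yet)
Bit 7: prefix='00' (no match yet)
Bit 8: prefix='000' -> emit 'p', reset
Bit 9: prefix='0' (no match yet)
Bit 10: prefix='01' (no match yet)
Bit 11: prefix='010' -> emit 'e', reset
Bit 12: prefix='0' (no match yet)
Bit 13: prefix='00' (no match yet)
Bit 14: prefix='001' -> emit 'g', reset
Bit 15: prefix='1' -> emit 'n', reset
Bit 16: prefix='0' (no match yet)
Bit 17: prefix='00' (no match yet)
Bit 18: prefix='000' -> emit 'p', reset
Bit 19: prefix='0' (no match yet)
Bit 20: prefix='00' (no match yet)
Bit 21: prefix='001' -> emit 'g', reset

Answer: nnnppegnpg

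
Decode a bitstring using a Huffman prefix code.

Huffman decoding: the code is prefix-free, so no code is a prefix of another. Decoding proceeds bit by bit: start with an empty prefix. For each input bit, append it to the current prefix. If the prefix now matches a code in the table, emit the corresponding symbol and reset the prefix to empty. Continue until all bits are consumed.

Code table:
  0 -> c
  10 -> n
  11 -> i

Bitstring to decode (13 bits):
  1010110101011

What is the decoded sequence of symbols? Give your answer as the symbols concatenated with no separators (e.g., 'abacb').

Bit 0: prefix='1' (no match yet)
Bit 1: prefix='10' -> emit 'n', reset
Bit 2: prefix='1' (no match yet)
Bit 3: prefix='10' -> emit 'n', reset
Bit 4: prefix='1' (no match yet)
Bit 5: prefix='11' -> emit 'i', reset
Bit 6: prefix='0' -> emit 'c', reset
Bit 7: prefix='1' (no match yet)
Bit 8: prefix='10' -> emit 'n', reset
Bit 9: prefix='1' (no match yet)
Bit 10: prefix='10' -> emit 'n', reset
Bit 11: prefix='1' (no match yet)
Bit 12: prefix='11' -> emit 'i', reset

Answer: nnicnni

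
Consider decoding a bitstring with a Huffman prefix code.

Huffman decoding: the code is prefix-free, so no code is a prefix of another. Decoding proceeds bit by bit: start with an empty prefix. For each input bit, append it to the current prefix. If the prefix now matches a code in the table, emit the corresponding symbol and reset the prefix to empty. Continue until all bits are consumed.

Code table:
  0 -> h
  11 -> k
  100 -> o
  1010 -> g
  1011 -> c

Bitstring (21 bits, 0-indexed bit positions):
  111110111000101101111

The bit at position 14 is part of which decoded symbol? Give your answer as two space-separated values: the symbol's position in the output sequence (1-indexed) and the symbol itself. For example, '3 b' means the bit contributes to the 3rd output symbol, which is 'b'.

Answer: 6 c

Derivation:
Bit 0: prefix='1' (no match yet)
Bit 1: prefix='11' -> emit 'k', reset
Bit 2: prefix='1' (no match yet)
Bit 3: prefix='11' -> emit 'k', reset
Bit 4: prefix='1' (no match yet)
Bit 5: prefix='10' (no match yet)
Bit 6: prefix='101' (no match yet)
Bit 7: prefix='1011' -> emit 'c', reset
Bit 8: prefix='1' (no match yet)
Bit 9: prefix='10' (no match yet)
Bit 10: prefix='100' -> emit 'o', reset
Bit 11: prefix='0' -> emit 'h', reset
Bit 12: prefix='1' (no match yet)
Bit 13: prefix='10' (no match yet)
Bit 14: prefix='101' (no match yet)
Bit 15: prefix='1011' -> emit 'c', reset
Bit 16: prefix='0' -> emit 'h', reset
Bit 17: prefix='1' (no match yet)
Bit 18: prefix='11' -> emit 'k', reset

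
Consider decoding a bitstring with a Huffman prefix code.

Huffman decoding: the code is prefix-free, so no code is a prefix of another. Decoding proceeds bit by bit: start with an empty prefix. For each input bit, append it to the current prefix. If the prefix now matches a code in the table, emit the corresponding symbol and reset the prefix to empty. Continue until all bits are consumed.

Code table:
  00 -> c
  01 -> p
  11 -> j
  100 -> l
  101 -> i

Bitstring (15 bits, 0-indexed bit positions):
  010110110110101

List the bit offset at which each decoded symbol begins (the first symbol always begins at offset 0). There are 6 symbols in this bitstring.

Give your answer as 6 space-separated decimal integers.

Answer: 0 2 4 7 10 13

Derivation:
Bit 0: prefix='0' (no match yet)
Bit 1: prefix='01' -> emit 'p', reset
Bit 2: prefix='0' (no match yet)
Bit 3: prefix='01' -> emit 'p', reset
Bit 4: prefix='1' (no match yet)
Bit 5: prefix='10' (no match yet)
Bit 6: prefix='101' -> emit 'i', reset
Bit 7: prefix='1' (no match yet)
Bit 8: prefix='10' (no match yet)
Bit 9: prefix='101' -> emit 'i', reset
Bit 10: prefix='1' (no match yet)
Bit 11: prefix='10' (no match yet)
Bit 12: prefix='101' -> emit 'i', reset
Bit 13: prefix='0' (no match yet)
Bit 14: prefix='01' -> emit 'p', reset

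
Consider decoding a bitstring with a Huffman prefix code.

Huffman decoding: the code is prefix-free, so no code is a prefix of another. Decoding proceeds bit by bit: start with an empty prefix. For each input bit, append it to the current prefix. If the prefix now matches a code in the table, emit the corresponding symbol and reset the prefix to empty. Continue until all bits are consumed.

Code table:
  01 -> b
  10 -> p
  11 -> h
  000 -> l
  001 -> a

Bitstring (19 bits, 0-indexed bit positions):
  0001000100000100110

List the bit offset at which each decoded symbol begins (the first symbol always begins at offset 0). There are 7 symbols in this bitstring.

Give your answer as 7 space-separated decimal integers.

Answer: 0 3 5 8 11 14 17

Derivation:
Bit 0: prefix='0' (no match yet)
Bit 1: prefix='00' (no match yet)
Bit 2: prefix='000' -> emit 'l', reset
Bit 3: prefix='1' (no match yet)
Bit 4: prefix='10' -> emit 'p', reset
Bit 5: prefix='0' (no match yet)
Bit 6: prefix='00' (no match yet)
Bit 7: prefix='001' -> emit 'a', reset
Bit 8: prefix='0' (no match yet)
Bit 9: prefix='00' (no match yet)
Bit 10: prefix='000' -> emit 'l', reset
Bit 11: prefix='0' (no match yet)
Bit 12: prefix='00' (no match yet)
Bit 13: prefix='001' -> emit 'a', reset
Bit 14: prefix='0' (no match yet)
Bit 15: prefix='00' (no match yet)
Bit 16: prefix='001' -> emit 'a', reset
Bit 17: prefix='1' (no match yet)
Bit 18: prefix='10' -> emit 'p', reset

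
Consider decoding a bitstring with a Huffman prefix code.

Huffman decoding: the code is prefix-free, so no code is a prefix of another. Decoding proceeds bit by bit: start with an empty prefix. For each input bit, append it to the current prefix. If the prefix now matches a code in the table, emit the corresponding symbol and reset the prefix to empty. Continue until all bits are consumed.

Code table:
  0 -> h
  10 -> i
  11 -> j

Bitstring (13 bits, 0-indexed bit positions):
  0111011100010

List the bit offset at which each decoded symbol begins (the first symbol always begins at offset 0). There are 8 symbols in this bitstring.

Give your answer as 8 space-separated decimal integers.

Bit 0: prefix='0' -> emit 'h', reset
Bit 1: prefix='1' (no match yet)
Bit 2: prefix='11' -> emit 'j', reset
Bit 3: prefix='1' (no match yet)
Bit 4: prefix='10' -> emit 'i', reset
Bit 5: prefix='1' (no match yet)
Bit 6: prefix='11' -> emit 'j', reset
Bit 7: prefix='1' (no match yet)
Bit 8: prefix='10' -> emit 'i', reset
Bit 9: prefix='0' -> emit 'h', reset
Bit 10: prefix='0' -> emit 'h', reset
Bit 11: prefix='1' (no match yet)
Bit 12: prefix='10' -> emit 'i', reset

Answer: 0 1 3 5 7 9 10 11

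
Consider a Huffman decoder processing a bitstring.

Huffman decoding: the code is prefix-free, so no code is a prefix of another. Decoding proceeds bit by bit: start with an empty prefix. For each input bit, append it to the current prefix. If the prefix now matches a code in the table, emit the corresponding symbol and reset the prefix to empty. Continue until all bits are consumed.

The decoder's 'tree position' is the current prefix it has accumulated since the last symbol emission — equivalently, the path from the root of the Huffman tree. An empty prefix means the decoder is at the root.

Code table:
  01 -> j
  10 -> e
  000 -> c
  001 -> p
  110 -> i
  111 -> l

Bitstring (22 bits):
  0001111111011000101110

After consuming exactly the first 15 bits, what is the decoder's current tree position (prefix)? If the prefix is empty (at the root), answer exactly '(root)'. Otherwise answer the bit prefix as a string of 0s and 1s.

Answer: 0

Derivation:
Bit 0: prefix='0' (no match yet)
Bit 1: prefix='00' (no match yet)
Bit 2: prefix='000' -> emit 'c', reset
Bit 3: prefix='1' (no match yet)
Bit 4: prefix='11' (no match yet)
Bit 5: prefix='111' -> emit 'l', reset
Bit 6: prefix='1' (no match yet)
Bit 7: prefix='11' (no match yet)
Bit 8: prefix='111' -> emit 'l', reset
Bit 9: prefix='1' (no match yet)
Bit 10: prefix='10' -> emit 'e', reset
Bit 11: prefix='1' (no match yet)
Bit 12: prefix='11' (no match yet)
Bit 13: prefix='110' -> emit 'i', reset
Bit 14: prefix='0' (no match yet)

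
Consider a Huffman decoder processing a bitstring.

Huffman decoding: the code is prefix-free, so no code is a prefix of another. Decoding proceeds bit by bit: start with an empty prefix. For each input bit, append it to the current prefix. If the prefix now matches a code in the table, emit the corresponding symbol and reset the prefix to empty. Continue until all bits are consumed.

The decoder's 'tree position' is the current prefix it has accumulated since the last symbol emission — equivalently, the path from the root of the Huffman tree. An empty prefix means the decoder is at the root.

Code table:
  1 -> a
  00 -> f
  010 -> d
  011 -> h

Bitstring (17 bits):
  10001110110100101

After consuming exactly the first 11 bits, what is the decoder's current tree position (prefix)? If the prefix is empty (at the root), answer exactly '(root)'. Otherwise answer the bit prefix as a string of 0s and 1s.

Bit 0: prefix='1' -> emit 'a', reset
Bit 1: prefix='0' (no match yet)
Bit 2: prefix='00' -> emit 'f', reset
Bit 3: prefix='0' (no match yet)
Bit 4: prefix='01' (no match yet)
Bit 5: prefix='011' -> emit 'h', reset
Bit 6: prefix='1' -> emit 'a', reset
Bit 7: prefix='0' (no match yet)
Bit 8: prefix='01' (no match yet)
Bit 9: prefix='011' -> emit 'h', reset
Bit 10: prefix='0' (no match yet)

Answer: 0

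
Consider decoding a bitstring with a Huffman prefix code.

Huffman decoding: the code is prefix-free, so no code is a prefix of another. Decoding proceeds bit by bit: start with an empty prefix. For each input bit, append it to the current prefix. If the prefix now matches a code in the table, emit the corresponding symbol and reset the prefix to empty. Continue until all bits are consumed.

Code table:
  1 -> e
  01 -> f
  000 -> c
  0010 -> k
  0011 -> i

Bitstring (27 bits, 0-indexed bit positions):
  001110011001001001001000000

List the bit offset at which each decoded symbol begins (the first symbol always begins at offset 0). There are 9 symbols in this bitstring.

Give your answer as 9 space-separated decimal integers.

Bit 0: prefix='0' (no match yet)
Bit 1: prefix='00' (no match yet)
Bit 2: prefix='001' (no match yet)
Bit 3: prefix='0011' -> emit 'i', reset
Bit 4: prefix='1' -> emit 'e', reset
Bit 5: prefix='0' (no match yet)
Bit 6: prefix='00' (no match yet)
Bit 7: prefix='001' (no match yet)
Bit 8: prefix='0011' -> emit 'i', reset
Bit 9: prefix='0' (no match yet)
Bit 10: prefix='00' (no match yet)
Bit 11: prefix='001' (no match yet)
Bit 12: prefix='0010' -> emit 'k', reset
Bit 13: prefix='0' (no match yet)
Bit 14: prefix='01' -> emit 'f', reset
Bit 15: prefix='0' (no match yet)
Bit 16: prefix='00' (no match yet)
Bit 17: prefix='001' (no match yet)
Bit 18: prefix='0010' -> emit 'k', reset
Bit 19: prefix='0' (no match yet)
Bit 20: prefix='01' -> emit 'f', reset
Bit 21: prefix='0' (no match yet)
Bit 22: prefix='00' (no match yet)
Bit 23: prefix='000' -> emit 'c', reset
Bit 24: prefix='0' (no match yet)
Bit 25: prefix='00' (no match yet)
Bit 26: prefix='000' -> emit 'c', reset

Answer: 0 4 5 9 13 15 19 21 24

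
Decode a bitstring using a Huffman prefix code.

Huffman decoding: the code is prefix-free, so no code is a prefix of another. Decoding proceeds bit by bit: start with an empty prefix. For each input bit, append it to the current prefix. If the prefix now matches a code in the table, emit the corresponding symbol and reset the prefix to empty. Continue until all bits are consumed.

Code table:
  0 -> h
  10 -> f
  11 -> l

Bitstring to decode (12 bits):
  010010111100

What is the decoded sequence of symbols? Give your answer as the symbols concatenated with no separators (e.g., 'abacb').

Answer: hfhfllhh

Derivation:
Bit 0: prefix='0' -> emit 'h', reset
Bit 1: prefix='1' (no match yet)
Bit 2: prefix='10' -> emit 'f', reset
Bit 3: prefix='0' -> emit 'h', reset
Bit 4: prefix='1' (no match yet)
Bit 5: prefix='10' -> emit 'f', reset
Bit 6: prefix='1' (no match yet)
Bit 7: prefix='11' -> emit 'l', reset
Bit 8: prefix='1' (no match yet)
Bit 9: prefix='11' -> emit 'l', reset
Bit 10: prefix='0' -> emit 'h', reset
Bit 11: prefix='0' -> emit 'h', reset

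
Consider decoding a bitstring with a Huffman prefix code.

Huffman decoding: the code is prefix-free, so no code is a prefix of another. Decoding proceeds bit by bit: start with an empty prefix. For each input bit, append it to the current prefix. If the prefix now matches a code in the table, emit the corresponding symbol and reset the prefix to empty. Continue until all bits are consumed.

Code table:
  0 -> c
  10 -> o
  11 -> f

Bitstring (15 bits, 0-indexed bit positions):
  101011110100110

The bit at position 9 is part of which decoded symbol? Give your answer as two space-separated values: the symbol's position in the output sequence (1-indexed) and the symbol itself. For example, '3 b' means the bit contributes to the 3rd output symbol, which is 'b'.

Bit 0: prefix='1' (no match yet)
Bit 1: prefix='10' -> emit 'o', reset
Bit 2: prefix='1' (no match yet)
Bit 3: prefix='10' -> emit 'o', reset
Bit 4: prefix='1' (no match yet)
Bit 5: prefix='11' -> emit 'f', reset
Bit 6: prefix='1' (no match yet)
Bit 7: prefix='11' -> emit 'f', reset
Bit 8: prefix='0' -> emit 'c', reset
Bit 9: prefix='1' (no match yet)
Bit 10: prefix='10' -> emit 'o', reset
Bit 11: prefix='0' -> emit 'c', reset
Bit 12: prefix='1' (no match yet)
Bit 13: prefix='11' -> emit 'f', reset

Answer: 6 o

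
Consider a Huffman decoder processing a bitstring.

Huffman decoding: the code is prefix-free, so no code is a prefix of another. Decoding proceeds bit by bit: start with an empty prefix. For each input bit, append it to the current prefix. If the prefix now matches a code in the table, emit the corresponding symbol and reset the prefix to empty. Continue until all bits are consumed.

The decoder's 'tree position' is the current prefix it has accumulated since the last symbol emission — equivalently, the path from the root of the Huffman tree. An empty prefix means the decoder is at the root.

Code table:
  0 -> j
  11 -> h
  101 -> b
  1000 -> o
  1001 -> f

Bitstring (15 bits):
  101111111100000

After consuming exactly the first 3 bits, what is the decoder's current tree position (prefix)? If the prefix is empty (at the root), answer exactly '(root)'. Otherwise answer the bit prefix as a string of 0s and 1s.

Answer: (root)

Derivation:
Bit 0: prefix='1' (no match yet)
Bit 1: prefix='10' (no match yet)
Bit 2: prefix='101' -> emit 'b', reset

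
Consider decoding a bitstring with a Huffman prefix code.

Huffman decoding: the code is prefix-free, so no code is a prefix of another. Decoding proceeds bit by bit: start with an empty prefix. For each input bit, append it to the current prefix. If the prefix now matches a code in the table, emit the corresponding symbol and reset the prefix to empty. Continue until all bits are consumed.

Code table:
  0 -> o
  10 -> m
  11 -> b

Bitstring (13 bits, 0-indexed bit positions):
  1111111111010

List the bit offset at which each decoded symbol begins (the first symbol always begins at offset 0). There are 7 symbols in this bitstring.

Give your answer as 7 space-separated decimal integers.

Bit 0: prefix='1' (no match yet)
Bit 1: prefix='11' -> emit 'b', reset
Bit 2: prefix='1' (no match yet)
Bit 3: prefix='11' -> emit 'b', reset
Bit 4: prefix='1' (no match yet)
Bit 5: prefix='11' -> emit 'b', reset
Bit 6: prefix='1' (no match yet)
Bit 7: prefix='11' -> emit 'b', reset
Bit 8: prefix='1' (no match yet)
Bit 9: prefix='11' -> emit 'b', reset
Bit 10: prefix='0' -> emit 'o', reset
Bit 11: prefix='1' (no match yet)
Bit 12: prefix='10' -> emit 'm', reset

Answer: 0 2 4 6 8 10 11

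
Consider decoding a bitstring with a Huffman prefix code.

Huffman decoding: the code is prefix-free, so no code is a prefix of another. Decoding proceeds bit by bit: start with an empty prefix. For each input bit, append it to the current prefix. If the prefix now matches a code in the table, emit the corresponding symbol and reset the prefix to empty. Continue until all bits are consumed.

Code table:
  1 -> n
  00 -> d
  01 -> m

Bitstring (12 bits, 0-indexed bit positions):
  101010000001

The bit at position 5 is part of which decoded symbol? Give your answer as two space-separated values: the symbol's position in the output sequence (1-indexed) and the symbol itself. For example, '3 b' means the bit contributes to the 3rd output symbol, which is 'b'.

Answer: 4 d

Derivation:
Bit 0: prefix='1' -> emit 'n', reset
Bit 1: prefix='0' (no match yet)
Bit 2: prefix='01' -> emit 'm', reset
Bit 3: prefix='0' (no match yet)
Bit 4: prefix='01' -> emit 'm', reset
Bit 5: prefix='0' (no match yet)
Bit 6: prefix='00' -> emit 'd', reset
Bit 7: prefix='0' (no match yet)
Bit 8: prefix='00' -> emit 'd', reset
Bit 9: prefix='0' (no match yet)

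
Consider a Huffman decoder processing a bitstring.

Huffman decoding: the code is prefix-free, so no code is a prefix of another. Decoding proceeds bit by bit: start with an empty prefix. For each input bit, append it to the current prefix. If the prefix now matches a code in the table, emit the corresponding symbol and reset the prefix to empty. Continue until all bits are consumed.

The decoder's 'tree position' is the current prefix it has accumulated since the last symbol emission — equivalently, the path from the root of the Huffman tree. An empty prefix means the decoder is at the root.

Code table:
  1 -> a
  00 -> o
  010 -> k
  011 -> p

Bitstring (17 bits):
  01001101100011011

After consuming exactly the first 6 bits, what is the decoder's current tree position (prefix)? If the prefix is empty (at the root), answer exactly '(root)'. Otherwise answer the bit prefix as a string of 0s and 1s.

Answer: (root)

Derivation:
Bit 0: prefix='0' (no match yet)
Bit 1: prefix='01' (no match yet)
Bit 2: prefix='010' -> emit 'k', reset
Bit 3: prefix='0' (no match yet)
Bit 4: prefix='01' (no match yet)
Bit 5: prefix='011' -> emit 'p', reset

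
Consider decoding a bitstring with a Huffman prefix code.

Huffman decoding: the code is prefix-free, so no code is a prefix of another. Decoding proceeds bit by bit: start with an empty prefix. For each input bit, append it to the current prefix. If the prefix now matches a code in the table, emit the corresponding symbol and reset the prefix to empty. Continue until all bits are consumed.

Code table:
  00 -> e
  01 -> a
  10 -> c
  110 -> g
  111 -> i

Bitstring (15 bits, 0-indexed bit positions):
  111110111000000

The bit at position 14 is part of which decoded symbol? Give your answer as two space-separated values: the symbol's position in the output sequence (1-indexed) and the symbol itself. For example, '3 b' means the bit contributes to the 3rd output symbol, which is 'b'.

Bit 0: prefix='1' (no match yet)
Bit 1: prefix='11' (no match yet)
Bit 2: prefix='111' -> emit 'i', reset
Bit 3: prefix='1' (no match yet)
Bit 4: prefix='11' (no match yet)
Bit 5: prefix='110' -> emit 'g', reset
Bit 6: prefix='1' (no match yet)
Bit 7: prefix='11' (no match yet)
Bit 8: prefix='111' -> emit 'i', reset
Bit 9: prefix='0' (no match yet)
Bit 10: prefix='00' -> emit 'e', reset
Bit 11: prefix='0' (no match yet)
Bit 12: prefix='00' -> emit 'e', reset
Bit 13: prefix='0' (no match yet)
Bit 14: prefix='00' -> emit 'e', reset

Answer: 6 e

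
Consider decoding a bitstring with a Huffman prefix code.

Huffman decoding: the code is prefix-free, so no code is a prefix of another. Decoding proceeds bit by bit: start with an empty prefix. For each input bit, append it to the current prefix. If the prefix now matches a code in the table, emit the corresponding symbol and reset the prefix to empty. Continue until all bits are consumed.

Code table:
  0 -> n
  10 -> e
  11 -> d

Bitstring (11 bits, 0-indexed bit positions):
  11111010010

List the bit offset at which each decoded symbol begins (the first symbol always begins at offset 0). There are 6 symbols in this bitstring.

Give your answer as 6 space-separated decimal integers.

Bit 0: prefix='1' (no match yet)
Bit 1: prefix='11' -> emit 'd', reset
Bit 2: prefix='1' (no match yet)
Bit 3: prefix='11' -> emit 'd', reset
Bit 4: prefix='1' (no match yet)
Bit 5: prefix='10' -> emit 'e', reset
Bit 6: prefix='1' (no match yet)
Bit 7: prefix='10' -> emit 'e', reset
Bit 8: prefix='0' -> emit 'n', reset
Bit 9: prefix='1' (no match yet)
Bit 10: prefix='10' -> emit 'e', reset

Answer: 0 2 4 6 8 9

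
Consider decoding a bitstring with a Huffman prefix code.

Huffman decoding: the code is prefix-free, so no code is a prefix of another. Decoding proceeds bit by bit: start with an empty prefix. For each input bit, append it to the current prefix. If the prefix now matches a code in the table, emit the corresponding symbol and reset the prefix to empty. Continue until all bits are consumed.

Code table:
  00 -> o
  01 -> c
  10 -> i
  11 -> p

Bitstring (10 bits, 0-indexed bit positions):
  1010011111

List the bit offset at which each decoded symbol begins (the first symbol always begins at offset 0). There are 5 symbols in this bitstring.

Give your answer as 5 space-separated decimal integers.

Bit 0: prefix='1' (no match yet)
Bit 1: prefix='10' -> emit 'i', reset
Bit 2: prefix='1' (no match yet)
Bit 3: prefix='10' -> emit 'i', reset
Bit 4: prefix='0' (no match yet)
Bit 5: prefix='01' -> emit 'c', reset
Bit 6: prefix='1' (no match yet)
Bit 7: prefix='11' -> emit 'p', reset
Bit 8: prefix='1' (no match yet)
Bit 9: prefix='11' -> emit 'p', reset

Answer: 0 2 4 6 8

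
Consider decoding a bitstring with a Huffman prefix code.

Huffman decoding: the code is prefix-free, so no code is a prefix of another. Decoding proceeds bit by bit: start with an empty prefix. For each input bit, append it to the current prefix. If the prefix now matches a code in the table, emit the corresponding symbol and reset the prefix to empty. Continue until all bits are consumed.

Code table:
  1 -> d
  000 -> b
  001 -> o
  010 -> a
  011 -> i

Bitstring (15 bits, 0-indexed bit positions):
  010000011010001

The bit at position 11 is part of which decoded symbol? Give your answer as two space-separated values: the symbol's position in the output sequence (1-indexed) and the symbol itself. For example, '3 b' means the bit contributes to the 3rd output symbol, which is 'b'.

Answer: 4 a

Derivation:
Bit 0: prefix='0' (no match yet)
Bit 1: prefix='01' (no match yet)
Bit 2: prefix='010' -> emit 'a', reset
Bit 3: prefix='0' (no match yet)
Bit 4: prefix='00' (no match yet)
Bit 5: prefix='000' -> emit 'b', reset
Bit 6: prefix='0' (no match yet)
Bit 7: prefix='01' (no match yet)
Bit 8: prefix='011' -> emit 'i', reset
Bit 9: prefix='0' (no match yet)
Bit 10: prefix='01' (no match yet)
Bit 11: prefix='010' -> emit 'a', reset
Bit 12: prefix='0' (no match yet)
Bit 13: prefix='00' (no match yet)
Bit 14: prefix='001' -> emit 'o', reset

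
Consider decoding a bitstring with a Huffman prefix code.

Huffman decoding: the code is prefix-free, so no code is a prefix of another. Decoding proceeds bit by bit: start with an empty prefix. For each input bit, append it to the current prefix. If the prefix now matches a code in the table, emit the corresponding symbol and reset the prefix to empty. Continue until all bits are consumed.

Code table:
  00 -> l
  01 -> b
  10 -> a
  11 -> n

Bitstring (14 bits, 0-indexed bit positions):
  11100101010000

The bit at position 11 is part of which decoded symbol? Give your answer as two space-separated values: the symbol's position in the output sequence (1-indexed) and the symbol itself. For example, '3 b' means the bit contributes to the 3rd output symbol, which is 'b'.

Answer: 6 l

Derivation:
Bit 0: prefix='1' (no match yet)
Bit 1: prefix='11' -> emit 'n', reset
Bit 2: prefix='1' (no match yet)
Bit 3: prefix='10' -> emit 'a', reset
Bit 4: prefix='0' (no match yet)
Bit 5: prefix='01' -> emit 'b', reset
Bit 6: prefix='0' (no match yet)
Bit 7: prefix='01' -> emit 'b', reset
Bit 8: prefix='0' (no match yet)
Bit 9: prefix='01' -> emit 'b', reset
Bit 10: prefix='0' (no match yet)
Bit 11: prefix='00' -> emit 'l', reset
Bit 12: prefix='0' (no match yet)
Bit 13: prefix='00' -> emit 'l', reset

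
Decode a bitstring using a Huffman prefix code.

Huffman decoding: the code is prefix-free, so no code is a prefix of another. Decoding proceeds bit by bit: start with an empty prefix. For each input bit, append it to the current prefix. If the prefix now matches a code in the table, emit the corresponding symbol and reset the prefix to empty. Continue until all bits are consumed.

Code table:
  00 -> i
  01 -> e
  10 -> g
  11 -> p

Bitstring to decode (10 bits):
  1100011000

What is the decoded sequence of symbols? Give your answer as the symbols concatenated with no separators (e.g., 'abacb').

Answer: piegi

Derivation:
Bit 0: prefix='1' (no match yet)
Bit 1: prefix='11' -> emit 'p', reset
Bit 2: prefix='0' (no match yet)
Bit 3: prefix='00' -> emit 'i', reset
Bit 4: prefix='0' (no match yet)
Bit 5: prefix='01' -> emit 'e', reset
Bit 6: prefix='1' (no match yet)
Bit 7: prefix='10' -> emit 'g', reset
Bit 8: prefix='0' (no match yet)
Bit 9: prefix='00' -> emit 'i', reset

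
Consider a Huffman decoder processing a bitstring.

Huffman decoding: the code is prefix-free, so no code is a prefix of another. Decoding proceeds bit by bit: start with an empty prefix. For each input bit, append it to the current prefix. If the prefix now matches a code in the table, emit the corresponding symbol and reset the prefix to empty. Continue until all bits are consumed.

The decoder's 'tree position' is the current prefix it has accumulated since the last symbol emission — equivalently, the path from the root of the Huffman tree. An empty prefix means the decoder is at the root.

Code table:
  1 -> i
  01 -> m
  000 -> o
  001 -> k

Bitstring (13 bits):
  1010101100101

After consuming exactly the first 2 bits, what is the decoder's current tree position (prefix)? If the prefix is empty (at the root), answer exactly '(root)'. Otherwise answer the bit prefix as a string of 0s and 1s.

Bit 0: prefix='1' -> emit 'i', reset
Bit 1: prefix='0' (no match yet)

Answer: 0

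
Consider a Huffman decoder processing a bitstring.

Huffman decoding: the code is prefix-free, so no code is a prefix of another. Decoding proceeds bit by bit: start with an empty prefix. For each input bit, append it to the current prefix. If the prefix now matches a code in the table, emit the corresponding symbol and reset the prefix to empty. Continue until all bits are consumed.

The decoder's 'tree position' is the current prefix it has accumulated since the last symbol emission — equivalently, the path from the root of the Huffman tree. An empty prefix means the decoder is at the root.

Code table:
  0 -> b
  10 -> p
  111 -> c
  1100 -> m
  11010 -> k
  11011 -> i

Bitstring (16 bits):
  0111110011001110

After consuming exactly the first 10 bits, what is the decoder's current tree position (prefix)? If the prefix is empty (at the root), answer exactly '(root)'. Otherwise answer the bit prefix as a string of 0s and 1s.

Answer: 11

Derivation:
Bit 0: prefix='0' -> emit 'b', reset
Bit 1: prefix='1' (no match yet)
Bit 2: prefix='11' (no match yet)
Bit 3: prefix='111' -> emit 'c', reset
Bit 4: prefix='1' (no match yet)
Bit 5: prefix='11' (no match yet)
Bit 6: prefix='110' (no match yet)
Bit 7: prefix='1100' -> emit 'm', reset
Bit 8: prefix='1' (no match yet)
Bit 9: prefix='11' (no match yet)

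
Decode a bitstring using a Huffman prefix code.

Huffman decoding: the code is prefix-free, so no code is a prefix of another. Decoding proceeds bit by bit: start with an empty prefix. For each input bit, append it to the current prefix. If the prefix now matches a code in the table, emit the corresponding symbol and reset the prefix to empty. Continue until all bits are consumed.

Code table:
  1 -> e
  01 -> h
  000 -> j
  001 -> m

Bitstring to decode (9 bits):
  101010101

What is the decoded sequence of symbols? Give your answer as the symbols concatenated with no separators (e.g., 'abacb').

Answer: ehhhh

Derivation:
Bit 0: prefix='1' -> emit 'e', reset
Bit 1: prefix='0' (no match yet)
Bit 2: prefix='01' -> emit 'h', reset
Bit 3: prefix='0' (no match yet)
Bit 4: prefix='01' -> emit 'h', reset
Bit 5: prefix='0' (no match yet)
Bit 6: prefix='01' -> emit 'h', reset
Bit 7: prefix='0' (no match yet)
Bit 8: prefix='01' -> emit 'h', reset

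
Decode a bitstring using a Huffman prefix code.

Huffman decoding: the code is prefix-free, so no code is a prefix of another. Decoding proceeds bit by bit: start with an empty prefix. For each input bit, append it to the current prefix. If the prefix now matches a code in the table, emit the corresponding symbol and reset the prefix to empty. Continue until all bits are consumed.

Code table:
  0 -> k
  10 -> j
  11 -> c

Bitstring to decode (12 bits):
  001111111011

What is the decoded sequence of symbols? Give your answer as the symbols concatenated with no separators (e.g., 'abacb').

Answer: kkcccjc

Derivation:
Bit 0: prefix='0' -> emit 'k', reset
Bit 1: prefix='0' -> emit 'k', reset
Bit 2: prefix='1' (no match yet)
Bit 3: prefix='11' -> emit 'c', reset
Bit 4: prefix='1' (no match yet)
Bit 5: prefix='11' -> emit 'c', reset
Bit 6: prefix='1' (no match yet)
Bit 7: prefix='11' -> emit 'c', reset
Bit 8: prefix='1' (no match yet)
Bit 9: prefix='10' -> emit 'j', reset
Bit 10: prefix='1' (no match yet)
Bit 11: prefix='11' -> emit 'c', reset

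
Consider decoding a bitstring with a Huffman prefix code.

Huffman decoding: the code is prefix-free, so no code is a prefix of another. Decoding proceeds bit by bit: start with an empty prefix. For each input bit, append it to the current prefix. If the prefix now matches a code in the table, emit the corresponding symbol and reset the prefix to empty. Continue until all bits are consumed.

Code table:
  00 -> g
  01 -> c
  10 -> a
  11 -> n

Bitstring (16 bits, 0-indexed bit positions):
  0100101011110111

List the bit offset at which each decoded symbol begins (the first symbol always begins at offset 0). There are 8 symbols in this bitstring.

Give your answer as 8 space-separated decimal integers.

Bit 0: prefix='0' (no match yet)
Bit 1: prefix='01' -> emit 'c', reset
Bit 2: prefix='0' (no match yet)
Bit 3: prefix='00' -> emit 'g', reset
Bit 4: prefix='1' (no match yet)
Bit 5: prefix='10' -> emit 'a', reset
Bit 6: prefix='1' (no match yet)
Bit 7: prefix='10' -> emit 'a', reset
Bit 8: prefix='1' (no match yet)
Bit 9: prefix='11' -> emit 'n', reset
Bit 10: prefix='1' (no match yet)
Bit 11: prefix='11' -> emit 'n', reset
Bit 12: prefix='0' (no match yet)
Bit 13: prefix='01' -> emit 'c', reset
Bit 14: prefix='1' (no match yet)
Bit 15: prefix='11' -> emit 'n', reset

Answer: 0 2 4 6 8 10 12 14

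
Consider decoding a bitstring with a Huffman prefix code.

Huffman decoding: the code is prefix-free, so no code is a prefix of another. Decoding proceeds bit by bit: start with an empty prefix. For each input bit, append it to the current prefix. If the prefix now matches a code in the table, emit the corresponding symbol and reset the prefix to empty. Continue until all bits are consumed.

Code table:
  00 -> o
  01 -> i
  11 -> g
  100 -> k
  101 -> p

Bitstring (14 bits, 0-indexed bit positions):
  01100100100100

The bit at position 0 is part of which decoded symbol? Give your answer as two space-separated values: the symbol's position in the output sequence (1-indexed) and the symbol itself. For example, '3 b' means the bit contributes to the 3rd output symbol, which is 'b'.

Bit 0: prefix='0' (no match yet)
Bit 1: prefix='01' -> emit 'i', reset
Bit 2: prefix='1' (no match yet)
Bit 3: prefix='10' (no match yet)
Bit 4: prefix='100' -> emit 'k', reset

Answer: 1 i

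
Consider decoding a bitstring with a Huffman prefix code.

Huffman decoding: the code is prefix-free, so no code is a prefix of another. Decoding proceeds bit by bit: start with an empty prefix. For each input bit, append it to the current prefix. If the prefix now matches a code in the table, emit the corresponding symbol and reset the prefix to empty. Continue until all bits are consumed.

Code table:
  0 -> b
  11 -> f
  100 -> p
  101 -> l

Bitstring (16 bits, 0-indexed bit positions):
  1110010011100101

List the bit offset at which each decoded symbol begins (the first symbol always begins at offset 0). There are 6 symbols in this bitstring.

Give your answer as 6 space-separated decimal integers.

Bit 0: prefix='1' (no match yet)
Bit 1: prefix='11' -> emit 'f', reset
Bit 2: prefix='1' (no match yet)
Bit 3: prefix='10' (no match yet)
Bit 4: prefix='100' -> emit 'p', reset
Bit 5: prefix='1' (no match yet)
Bit 6: prefix='10' (no match yet)
Bit 7: prefix='100' -> emit 'p', reset
Bit 8: prefix='1' (no match yet)
Bit 9: prefix='11' -> emit 'f', reset
Bit 10: prefix='1' (no match yet)
Bit 11: prefix='10' (no match yet)
Bit 12: prefix='100' -> emit 'p', reset
Bit 13: prefix='1' (no match yet)
Bit 14: prefix='10' (no match yet)
Bit 15: prefix='101' -> emit 'l', reset

Answer: 0 2 5 8 10 13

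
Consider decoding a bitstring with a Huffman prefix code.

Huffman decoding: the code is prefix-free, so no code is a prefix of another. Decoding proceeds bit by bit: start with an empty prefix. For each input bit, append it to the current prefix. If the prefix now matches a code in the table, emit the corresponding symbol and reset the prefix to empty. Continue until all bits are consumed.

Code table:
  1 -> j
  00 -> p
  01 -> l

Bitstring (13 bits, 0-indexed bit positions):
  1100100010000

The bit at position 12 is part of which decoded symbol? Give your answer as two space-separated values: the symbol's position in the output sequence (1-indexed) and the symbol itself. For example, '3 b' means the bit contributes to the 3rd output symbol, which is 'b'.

Bit 0: prefix='1' -> emit 'j', reset
Bit 1: prefix='1' -> emit 'j', reset
Bit 2: prefix='0' (no match yet)
Bit 3: prefix='00' -> emit 'p', reset
Bit 4: prefix='1' -> emit 'j', reset
Bit 5: prefix='0' (no match yet)
Bit 6: prefix='00' -> emit 'p', reset
Bit 7: prefix='0' (no match yet)
Bit 8: prefix='01' -> emit 'l', reset
Bit 9: prefix='0' (no match yet)
Bit 10: prefix='00' -> emit 'p', reset
Bit 11: prefix='0' (no match yet)
Bit 12: prefix='00' -> emit 'p', reset

Answer: 8 p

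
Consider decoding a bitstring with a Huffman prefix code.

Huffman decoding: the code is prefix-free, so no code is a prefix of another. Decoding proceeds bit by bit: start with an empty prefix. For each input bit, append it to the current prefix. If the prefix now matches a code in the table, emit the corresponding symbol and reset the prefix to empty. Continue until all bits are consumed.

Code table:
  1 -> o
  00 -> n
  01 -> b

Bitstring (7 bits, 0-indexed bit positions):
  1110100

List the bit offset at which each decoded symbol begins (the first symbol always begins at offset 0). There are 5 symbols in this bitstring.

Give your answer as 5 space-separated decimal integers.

Bit 0: prefix='1' -> emit 'o', reset
Bit 1: prefix='1' -> emit 'o', reset
Bit 2: prefix='1' -> emit 'o', reset
Bit 3: prefix='0' (no match yet)
Bit 4: prefix='01' -> emit 'b', reset
Bit 5: prefix='0' (no match yet)
Bit 6: prefix='00' -> emit 'n', reset

Answer: 0 1 2 3 5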